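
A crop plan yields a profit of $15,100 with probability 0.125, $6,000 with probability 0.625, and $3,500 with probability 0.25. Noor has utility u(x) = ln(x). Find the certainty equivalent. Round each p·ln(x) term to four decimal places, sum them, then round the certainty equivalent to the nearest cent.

E[u] = 0.125·ln(15100) + 0.625·ln(6000) + 0.25·ln(3500) = 1.2028 + 5.4372 + 2.0401 = 8.6801
CE = e^8.6801 ≈ 5884.64

$5,884.64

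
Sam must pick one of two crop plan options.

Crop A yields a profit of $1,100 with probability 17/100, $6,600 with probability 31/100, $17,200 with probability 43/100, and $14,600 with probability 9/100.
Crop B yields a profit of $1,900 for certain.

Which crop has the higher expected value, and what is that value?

Crop A ($10,943)

Crop A = 17/100 × 1100 + 31/100 × 6600 + 43/100 × 17200 + 9/100 × 14600 = 187 + 2046 + 7396 + 1314 = 10943
Crop B: 1900 (certain)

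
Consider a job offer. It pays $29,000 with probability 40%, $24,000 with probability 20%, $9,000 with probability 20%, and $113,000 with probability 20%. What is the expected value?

EV = 0.4 × 29000 + 0.2 × 24000 + 0.2 × 9000 + 0.2 × 113000 = 11600 + 4800 + 1800 + 22600 = 40800

$40,800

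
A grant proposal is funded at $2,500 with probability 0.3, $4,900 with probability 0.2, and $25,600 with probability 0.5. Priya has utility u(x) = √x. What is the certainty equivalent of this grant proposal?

$11,881

E[u] = 0.3·√2500 + 0.2·√4900 + 0.5·√25600 = 0.3·50 + 0.2·70 + 0.5·160 = 109
CE = (109)² = 11881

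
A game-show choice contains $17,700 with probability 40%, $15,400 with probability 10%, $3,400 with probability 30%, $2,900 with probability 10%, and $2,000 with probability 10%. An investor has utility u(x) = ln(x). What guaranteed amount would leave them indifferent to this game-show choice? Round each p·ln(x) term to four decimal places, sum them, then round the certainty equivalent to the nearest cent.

E[u] = 0.4·ln(17700) + 0.1·ln(15400) + 0.3·ln(3400) + 0.1·ln(2900) + 0.1·ln(2000) = 3.9125 + 0.9642 + 2.4395 + 0.7972 + 0.7601 = 8.8735
CE = e^8.8735 ≈ 7140.23

$7,140.23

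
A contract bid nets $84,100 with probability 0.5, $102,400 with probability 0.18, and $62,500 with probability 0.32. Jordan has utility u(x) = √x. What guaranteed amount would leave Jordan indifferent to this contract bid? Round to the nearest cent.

E[u] = 0.5·√84100 + 0.18·√102400 + 0.32·√62500 = 0.5·290 + 0.18·320 + 0.32·250 = 282.6
CE = (282.6)² = 79862.76

$79,862.76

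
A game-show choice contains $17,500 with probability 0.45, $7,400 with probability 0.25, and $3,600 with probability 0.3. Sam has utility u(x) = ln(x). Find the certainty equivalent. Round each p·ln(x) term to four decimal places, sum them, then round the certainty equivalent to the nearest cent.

$8,781.48

E[u] = 0.45·ln(17500) + 0.25·ln(7400) + 0.3·ln(3600) = 4.3965 + 2.2273 + 2.4566 = 9.0804
CE = e^9.0804 ≈ 8781.48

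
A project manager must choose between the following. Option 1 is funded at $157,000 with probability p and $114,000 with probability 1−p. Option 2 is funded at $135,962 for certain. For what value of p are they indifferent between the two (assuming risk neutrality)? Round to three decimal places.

p = 0.511

p·157000 + (1−p)·114000 = 135962
43000p + 114000 = 135962
p = (135962 − 114000) / 43000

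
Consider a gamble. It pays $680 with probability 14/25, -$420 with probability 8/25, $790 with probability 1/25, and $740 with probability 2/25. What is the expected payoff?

$337.20

EV = 14/25 × 680 + 8/25 × (-420) + 1/25 × 790 + 2/25 × 740 = 380.8 − 134.4 + 31.6 + 59.2 = 337.2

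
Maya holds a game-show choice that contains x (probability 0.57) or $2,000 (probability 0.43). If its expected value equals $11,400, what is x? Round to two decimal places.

x = $18,491.23

0.57·x + 0.43·2000 = 11400
0.57·x = 11400 − 860 = 10540
x = 10540 / 0.57 = 18491.2281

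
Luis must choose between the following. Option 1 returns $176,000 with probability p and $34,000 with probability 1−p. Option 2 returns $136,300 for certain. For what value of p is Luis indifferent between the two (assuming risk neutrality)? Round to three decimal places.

p·176000 + (1−p)·34000 = 136300
142000p + 34000 = 136300
p = (136300 − 34000) / 142000

p = 0.720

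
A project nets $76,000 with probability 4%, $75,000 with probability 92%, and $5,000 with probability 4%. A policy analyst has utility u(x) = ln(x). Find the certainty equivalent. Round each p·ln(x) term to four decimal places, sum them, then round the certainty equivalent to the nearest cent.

E[u] = 0.04·ln(76000) + 0.92·ln(75000) + 0.04·ln(5000) = 0.4495 + 10.3272 + 0.3407 = 11.1174
CE = e^11.1174 ≈ 67332.61

$67,332.61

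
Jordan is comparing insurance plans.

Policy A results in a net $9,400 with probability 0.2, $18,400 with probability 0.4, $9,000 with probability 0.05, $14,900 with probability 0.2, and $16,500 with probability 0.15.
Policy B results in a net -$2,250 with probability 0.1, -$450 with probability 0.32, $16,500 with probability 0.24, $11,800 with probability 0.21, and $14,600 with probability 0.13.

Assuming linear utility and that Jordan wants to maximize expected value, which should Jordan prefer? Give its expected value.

Policy A ($15,145)

Policy A = 0.2 × 9400 + 0.4 × 18400 + 0.05 × 9000 + 0.2 × 14900 + 0.15 × 16500 = 1880 + 7360 + 450 + 2980 + 2475 = 15145
Policy B = 0.1 × (-2250) + 0.32 × (-450) + 0.24 × 16500 + 0.21 × 11800 + 0.13 × 14600 = -225 − 144 + 3960 + 2478 + 1898 = 7967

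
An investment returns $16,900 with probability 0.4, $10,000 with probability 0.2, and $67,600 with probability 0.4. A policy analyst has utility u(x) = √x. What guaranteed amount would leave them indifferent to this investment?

$30,976

E[u] = 0.4·√16900 + 0.2·√10000 + 0.4·√67600 = 0.4·130 + 0.2·100 + 0.4·260 = 176
CE = (176)² = 30976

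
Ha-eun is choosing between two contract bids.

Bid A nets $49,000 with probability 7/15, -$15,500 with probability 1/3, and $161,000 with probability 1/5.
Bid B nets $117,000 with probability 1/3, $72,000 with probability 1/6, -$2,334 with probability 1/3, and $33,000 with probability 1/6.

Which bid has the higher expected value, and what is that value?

Bid A = 7/15 × 49000 + 1/3 × (-15500) + 1/5 × 161000 = 22866.6667 − 5166.6667 + 32200 = 49900
Bid B = 1/3 × 117000 + 1/6 × 72000 + 1/3 × (-2334) + 1/6 × 33000 = 39000 + 12000 − 778 + 5500 = 55722

Bid B ($55,722)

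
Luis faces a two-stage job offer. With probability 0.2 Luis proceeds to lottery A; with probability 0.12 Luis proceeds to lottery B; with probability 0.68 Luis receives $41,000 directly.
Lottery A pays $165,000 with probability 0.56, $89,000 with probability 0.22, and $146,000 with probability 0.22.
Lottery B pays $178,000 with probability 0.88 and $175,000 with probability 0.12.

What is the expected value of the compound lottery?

$78,016.80

EV(A) = 0.56 × 165000 + 0.22 × 89000 + 0.22 × 146000 = 92400 + 19580 + 32120 = 144100
EV(B) = 0.88 × 178000 + 0.12 × 175000 = 156640 + 21000 = 177640
Branch C: 41000 (certain)
Overall = 0.2 × 144100 + 0.12 × 177640 + 0.68 × 41000 = 28820 + 21316.8 + 27880 = 78016.8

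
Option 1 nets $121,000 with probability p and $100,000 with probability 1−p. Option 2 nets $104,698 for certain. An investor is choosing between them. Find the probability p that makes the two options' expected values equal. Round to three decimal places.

p·121000 + (1−p)·100000 = 104698
21000p + 100000 = 104698
p = (104698 − 100000) / 21000

p = 0.224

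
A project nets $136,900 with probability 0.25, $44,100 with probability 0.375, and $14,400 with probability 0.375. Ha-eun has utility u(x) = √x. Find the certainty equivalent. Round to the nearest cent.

$46,764.06

E[u] = 0.25·√136900 + 0.375·√44100 + 0.375·√14400 = 0.25·370 + 0.375·210 + 0.375·120 = 216.25
CE = (216.25)² = 46764.0625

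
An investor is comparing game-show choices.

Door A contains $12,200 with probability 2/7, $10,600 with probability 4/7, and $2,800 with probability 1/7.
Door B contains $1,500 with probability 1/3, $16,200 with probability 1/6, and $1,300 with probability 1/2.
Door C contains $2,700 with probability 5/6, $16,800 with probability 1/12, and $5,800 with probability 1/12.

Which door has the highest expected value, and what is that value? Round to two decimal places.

Door A = 2/7 × 12200 + 4/7 × 10600 + 1/7 × 2800 = 3485.7143 + 6057.1429 + 400 = 9942.8571
Door B = 1/3 × 1500 + 1/6 × 16200 + 1/2 × 1300 = 500 + 2700 + 650 = 3850
Door C = 5/6 × 2700 + 1/12 × 16800 + 1/12 × 5800 = 2250 + 1400 + 483.3333 = 4133.3333

Door A ($9,942.86)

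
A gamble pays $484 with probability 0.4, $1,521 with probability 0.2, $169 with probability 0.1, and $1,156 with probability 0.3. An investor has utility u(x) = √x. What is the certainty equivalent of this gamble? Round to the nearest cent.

$789.61

E[u] = 0.4·√484 + 0.2·√1521 + 0.1·√169 + 0.3·√1156 = 0.4·22 + 0.2·39 + 0.1·13 + 0.3·34 = 28.1
CE = (28.1)² = 789.61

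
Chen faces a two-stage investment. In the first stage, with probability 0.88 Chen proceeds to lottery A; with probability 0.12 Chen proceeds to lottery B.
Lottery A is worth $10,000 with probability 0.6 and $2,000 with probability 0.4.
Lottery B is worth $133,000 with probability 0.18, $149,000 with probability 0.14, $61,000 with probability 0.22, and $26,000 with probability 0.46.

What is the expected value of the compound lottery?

$14,405.60

EV(A) = 0.6 × 10000 + 0.4 × 2000 = 6000 + 800 = 6800
EV(B) = 0.18 × 133000 + 0.14 × 149000 + 0.22 × 61000 + 0.46 × 26000 = 23940 + 20860 + 13420 + 11960 = 70180
Overall = 0.88 × 6800 + 0.12 × 70180 = 5984 + 8421.6 = 14405.6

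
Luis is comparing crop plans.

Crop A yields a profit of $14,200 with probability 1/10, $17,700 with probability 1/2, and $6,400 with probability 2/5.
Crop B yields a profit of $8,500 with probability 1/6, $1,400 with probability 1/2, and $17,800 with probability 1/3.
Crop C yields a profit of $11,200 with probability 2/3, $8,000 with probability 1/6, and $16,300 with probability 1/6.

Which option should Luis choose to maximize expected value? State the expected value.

Crop A ($12,830)

Crop A = 1/10 × 14200 + 1/2 × 17700 + 2/5 × 6400 = 1420 + 8850 + 2560 = 12830
Crop B = 1/6 × 8500 + 1/2 × 1400 + 1/3 × 17800 = 1416.6667 + 700 + 5933.3333 = 8050
Crop C = 2/3 × 11200 + 1/6 × 8000 + 1/6 × 16300 = 7466.6667 + 1333.3333 + 2716.6667 = 11516.6667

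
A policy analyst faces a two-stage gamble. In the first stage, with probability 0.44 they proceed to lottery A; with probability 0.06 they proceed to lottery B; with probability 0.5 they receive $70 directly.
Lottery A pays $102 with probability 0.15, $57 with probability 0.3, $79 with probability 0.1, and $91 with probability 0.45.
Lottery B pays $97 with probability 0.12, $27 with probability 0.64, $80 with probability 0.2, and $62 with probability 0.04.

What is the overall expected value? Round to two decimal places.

$73.59

EV(A) = 0.15 × 102 + 0.3 × 57 + 0.1 × 79 + 0.45 × 91 = 15.3 + 17.1 + 7.9 + 40.95 = 81.25
EV(B) = 0.12 × 97 + 0.64 × 27 + 0.2 × 80 + 0.04 × 62 = 11.64 + 17.28 + 16 + 2.48 = 47.4
Branch C: 70 (certain)
Overall = 0.44 × 81.25 + 0.06 × 47.4 + 0.5 × 70 = 35.75 + 2.844 + 35 = 73.594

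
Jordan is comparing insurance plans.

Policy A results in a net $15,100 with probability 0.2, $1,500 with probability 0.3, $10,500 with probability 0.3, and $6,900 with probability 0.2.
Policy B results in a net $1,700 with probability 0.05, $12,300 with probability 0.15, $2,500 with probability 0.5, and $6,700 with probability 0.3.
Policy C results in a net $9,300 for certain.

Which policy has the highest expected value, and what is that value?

Policy C ($9,300)

Policy A = 0.2 × 15100 + 0.3 × 1500 + 0.3 × 10500 + 0.2 × 6900 = 3020 + 450 + 3150 + 1380 = 8000
Policy B = 0.05 × 1700 + 0.15 × 12300 + 0.5 × 2500 + 0.3 × 6700 = 85 + 1845 + 1250 + 2010 = 5190
Policy C: 9300 (certain)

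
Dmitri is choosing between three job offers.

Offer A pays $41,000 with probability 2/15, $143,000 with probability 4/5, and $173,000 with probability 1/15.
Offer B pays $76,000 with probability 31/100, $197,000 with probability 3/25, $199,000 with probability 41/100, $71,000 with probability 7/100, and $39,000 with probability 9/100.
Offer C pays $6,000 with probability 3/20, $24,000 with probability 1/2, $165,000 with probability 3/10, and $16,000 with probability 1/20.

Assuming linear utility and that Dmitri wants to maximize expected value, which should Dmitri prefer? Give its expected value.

Offer A = 2/15 × 41000 + 4/5 × 143000 + 1/15 × 173000 = 5466.6667 + 114400 + 11533.3333 = 131400
Offer B = 31/100 × 76000 + 3/25 × 197000 + 41/100 × 199000 + 7/100 × 71000 + 9/100 × 39000 = 23560 + 23640 + 81590 + 4970 + 3510 = 137270
Offer C = 3/20 × 6000 + 1/2 × 24000 + 3/10 × 165000 + 1/20 × 16000 = 900 + 12000 + 49500 + 800 = 63200

Offer B ($137,270)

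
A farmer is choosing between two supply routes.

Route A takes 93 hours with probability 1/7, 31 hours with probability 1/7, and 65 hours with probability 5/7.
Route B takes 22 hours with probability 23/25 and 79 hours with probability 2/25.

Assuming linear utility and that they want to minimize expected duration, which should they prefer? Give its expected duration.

Route A = 1/7 × 93 + 1/7 × 31 + 5/7 × 65 = 13.2857 + 4.4286 + 46.4286 = 64.1429
Route B = 23/25 × 22 + 2/25 × 79 = 20.24 + 6.32 = 26.56

Route B (26.56 hours)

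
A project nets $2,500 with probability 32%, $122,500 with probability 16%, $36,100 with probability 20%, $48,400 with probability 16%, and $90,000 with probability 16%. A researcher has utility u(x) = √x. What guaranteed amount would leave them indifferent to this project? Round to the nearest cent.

E[u] = 0.32·√2500 + 0.16·√122500 + 0.2·√36100 + 0.16·√48400 + 0.16·√90000 = 0.32·50 + 0.16·350 + 0.2·190 + 0.16·220 + 0.16·300 = 193.2
CE = (193.2)² = 37326.24

$37,326.24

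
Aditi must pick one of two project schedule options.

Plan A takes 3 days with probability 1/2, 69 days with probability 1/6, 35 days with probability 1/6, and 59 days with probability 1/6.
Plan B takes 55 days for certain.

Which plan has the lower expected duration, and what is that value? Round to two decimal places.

Plan A = 1/2 × 3 + 1/6 × 69 + 1/6 × 35 + 1/6 × 59 = 1.5 + 11.5 + 5.8333 + 9.8333 = 28.6667
Plan B: 55 (certain)

Plan A (28.67 days)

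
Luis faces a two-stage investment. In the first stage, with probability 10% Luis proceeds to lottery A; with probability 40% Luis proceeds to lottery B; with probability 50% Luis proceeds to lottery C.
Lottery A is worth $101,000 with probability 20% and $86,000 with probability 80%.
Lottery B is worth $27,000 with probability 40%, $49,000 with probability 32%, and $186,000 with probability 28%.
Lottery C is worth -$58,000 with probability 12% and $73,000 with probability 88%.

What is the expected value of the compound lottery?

$68,964

EV(A) = 0.2 × 101000 + 0.8 × 86000 = 20200 + 68800 = 89000
EV(B) = 0.4 × 27000 + 0.32 × 49000 + 0.28 × 186000 = 10800 + 15680 + 52080 = 78560
EV(C) = 0.12 × (-58000) + 0.88 × 73000 = -6960 + 64240 = 57280
Overall = 0.1 × 89000 + 0.4 × 78560 + 0.5 × 57280 = 8900 + 31424 + 28640 = 68964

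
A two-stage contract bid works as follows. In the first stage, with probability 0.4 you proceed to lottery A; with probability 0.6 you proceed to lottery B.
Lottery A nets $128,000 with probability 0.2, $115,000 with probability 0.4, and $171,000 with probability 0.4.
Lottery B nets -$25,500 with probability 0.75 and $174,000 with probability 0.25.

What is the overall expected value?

$70,625

EV(A) = 0.2 × 128000 + 0.4 × 115000 + 0.4 × 171000 = 25600 + 46000 + 68400 = 140000
EV(B) = 0.75 × (-25500) + 0.25 × 174000 = -19125 + 43500 = 24375
Overall = 0.4 × 140000 + 0.6 × 24375 = 56000 + 14625 = 70625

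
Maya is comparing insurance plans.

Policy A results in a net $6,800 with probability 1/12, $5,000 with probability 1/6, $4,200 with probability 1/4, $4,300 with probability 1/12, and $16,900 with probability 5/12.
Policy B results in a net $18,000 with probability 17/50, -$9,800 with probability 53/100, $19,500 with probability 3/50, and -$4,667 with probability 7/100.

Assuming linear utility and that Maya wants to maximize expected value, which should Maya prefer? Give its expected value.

Policy A = 1/12 × 6800 + 1/6 × 5000 + 1/4 × 4200 + 1/12 × 4300 + 5/12 × 16900 = 566.6667 + 833.3333 + 1050 + 358.3333 + 7041.6667 = 9850
Policy B = 17/50 × 18000 + 53/100 × (-9800) + 3/50 × 19500 + 7/100 × (-4667) = 6120 − 5194 + 1170 − 326.69 = 1769.31

Policy A ($9,850)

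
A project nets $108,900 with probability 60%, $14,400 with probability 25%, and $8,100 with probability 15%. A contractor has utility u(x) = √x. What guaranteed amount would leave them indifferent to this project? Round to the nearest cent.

E[u] = 0.6·√108900 + 0.25·√14400 + 0.15·√8100 = 0.6·330 + 0.25·120 + 0.15·90 = 241.5
CE = (241.5)² = 58322.25

$58,322.25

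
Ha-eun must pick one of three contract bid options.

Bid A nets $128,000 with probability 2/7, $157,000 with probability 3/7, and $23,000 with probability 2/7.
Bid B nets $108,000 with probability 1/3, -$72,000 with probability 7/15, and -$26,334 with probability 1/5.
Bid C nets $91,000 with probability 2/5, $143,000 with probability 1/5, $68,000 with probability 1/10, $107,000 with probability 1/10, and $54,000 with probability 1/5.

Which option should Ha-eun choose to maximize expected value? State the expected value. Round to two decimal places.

Bid A = 2/7 × 128000 + 3/7 × 157000 + 2/7 × 23000 = 36571.4286 + 67285.7143 + 6571.4286 = 110428.5714
Bid B = 1/3 × 108000 + 7/15 × (-72000) + 1/5 × (-26334) = 36000 − 33600 − 5266.8 = -2866.8
Bid C = 2/5 × 91000 + 1/5 × 143000 + 1/10 × 68000 + 1/10 × 107000 + 1/5 × 54000 = 36400 + 28600 + 6800 + 10700 + 10800 = 93300

Bid A ($110,428.57)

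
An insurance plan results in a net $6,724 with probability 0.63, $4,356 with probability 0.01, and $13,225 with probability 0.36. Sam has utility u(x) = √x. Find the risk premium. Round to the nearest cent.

$257.24

E[u] = 0.63·√6724 + 0.01·√4356 + 0.36·√13225 = 0.63·82 + 0.01·66 + 0.36·115 = 93.72
CE = (93.72)² = 8783.4384
Risk premium = EV − CE = 9040.68 − 8783.4384 = 257.2416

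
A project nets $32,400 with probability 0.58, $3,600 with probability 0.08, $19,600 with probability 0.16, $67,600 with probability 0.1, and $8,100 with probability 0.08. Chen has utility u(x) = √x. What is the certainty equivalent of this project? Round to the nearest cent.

$27,159.04

E[u] = 0.58·√32400 + 0.08·√3600 + 0.16·√19600 + 0.1·√67600 + 0.08·√8100 = 0.58·180 + 0.08·60 + 0.16·140 + 0.1·260 + 0.08·90 = 164.8
CE = (164.8)² = 27159.04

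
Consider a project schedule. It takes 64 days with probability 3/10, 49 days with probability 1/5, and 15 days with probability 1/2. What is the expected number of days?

EV = 3/10 × 64 + 1/5 × 49 + 1/2 × 15 = 19.2 + 9.8 + 7.5 = 36.5

36.5 days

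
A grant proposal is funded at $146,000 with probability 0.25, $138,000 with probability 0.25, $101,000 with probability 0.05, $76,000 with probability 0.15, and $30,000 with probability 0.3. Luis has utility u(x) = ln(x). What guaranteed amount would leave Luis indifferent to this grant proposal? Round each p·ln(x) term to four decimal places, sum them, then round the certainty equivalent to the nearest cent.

E[u] = 0.25·ln(146000) + 0.25·ln(138000) + 0.05·ln(101000) + 0.15·ln(76000) + 0.3·ln(30000) = 2.9728 + 2.9588 + 0.5761 + 1.6858 + 3.0927 = 11.2862
CE = e^11.2862 ≈ 79713.96

$79,713.96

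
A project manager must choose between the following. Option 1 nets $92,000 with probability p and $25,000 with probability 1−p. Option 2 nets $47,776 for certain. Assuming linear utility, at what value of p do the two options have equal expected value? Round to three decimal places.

p = 0.340

p·92000 + (1−p)·25000 = 47776
67000p + 25000 = 47776
p = (47776 − 25000) / 67000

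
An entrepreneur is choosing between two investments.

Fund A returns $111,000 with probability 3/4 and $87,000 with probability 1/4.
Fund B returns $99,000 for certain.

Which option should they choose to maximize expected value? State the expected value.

Fund A = 3/4 × 111000 + 1/4 × 87000 = 83250 + 21750 = 105000
Fund B: 99000 (certain)

Fund A ($105,000)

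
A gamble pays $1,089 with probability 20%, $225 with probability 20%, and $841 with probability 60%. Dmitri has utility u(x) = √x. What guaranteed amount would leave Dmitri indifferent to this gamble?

E[u] = 0.2·√1089 + 0.2·√225 + 0.6·√841 = 0.2·33 + 0.2·15 + 0.6·29 = 27
CE = (27)² = 729

$729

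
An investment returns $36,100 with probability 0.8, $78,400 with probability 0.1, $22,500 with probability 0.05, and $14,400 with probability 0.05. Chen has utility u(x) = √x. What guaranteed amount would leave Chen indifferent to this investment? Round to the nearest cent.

$37,442.25

E[u] = 0.8·√36100 + 0.1·√78400 + 0.05·√22500 + 0.05·√14400 = 0.8·190 + 0.1·280 + 0.05·150 + 0.05·120 = 193.5
CE = (193.5)² = 37442.25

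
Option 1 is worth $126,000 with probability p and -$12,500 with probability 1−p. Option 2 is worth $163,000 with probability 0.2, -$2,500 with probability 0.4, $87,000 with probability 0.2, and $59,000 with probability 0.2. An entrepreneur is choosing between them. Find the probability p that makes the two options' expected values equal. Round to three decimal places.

p = 0.529

EV(Option 2) = 0.2 × 163000 + 0.4 × (-2500) + 0.2 × 87000 + 0.2 × 59000 = 32600 − 1000 + 17400 + 11800 = 60800
p·126000 + (1−p)·(-12500) = 60800
138500p − 12500 = 60800
p = (60800 + 12500) / 138500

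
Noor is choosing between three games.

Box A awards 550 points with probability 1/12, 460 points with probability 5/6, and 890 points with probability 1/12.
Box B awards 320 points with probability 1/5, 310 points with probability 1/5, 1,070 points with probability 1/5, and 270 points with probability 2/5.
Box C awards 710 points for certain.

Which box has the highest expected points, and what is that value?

Box A = 1/12 × 550 + 5/6 × 460 + 1/12 × 890 = 45.8333 + 383.3333 + 74.1667 = 503.3333
Box B = 1/5 × 320 + 1/5 × 310 + 1/5 × 1070 + 2/5 × 270 = 64 + 62 + 214 + 108 = 448
Box C: 710 (certain)

Box C (710 points)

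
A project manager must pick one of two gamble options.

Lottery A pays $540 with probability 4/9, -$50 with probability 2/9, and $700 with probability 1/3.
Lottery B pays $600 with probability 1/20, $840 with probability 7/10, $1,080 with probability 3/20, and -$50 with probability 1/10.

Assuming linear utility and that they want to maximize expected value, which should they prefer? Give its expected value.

Lottery B ($775)

Lottery A = 4/9 × 540 + 2/9 × (-50) + 1/3 × 700 = 240 − 11.1111 + 233.3333 = 462.2222
Lottery B = 1/20 × 600 + 7/10 × 840 + 3/20 × 1080 + 1/10 × (-50) = 30 + 588 + 162 − 5 = 775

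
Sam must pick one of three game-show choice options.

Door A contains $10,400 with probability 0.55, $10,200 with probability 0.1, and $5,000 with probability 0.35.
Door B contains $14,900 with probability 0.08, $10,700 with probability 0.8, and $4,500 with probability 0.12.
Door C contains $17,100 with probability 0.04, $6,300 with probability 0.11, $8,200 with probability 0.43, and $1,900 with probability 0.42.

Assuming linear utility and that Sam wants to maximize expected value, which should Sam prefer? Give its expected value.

Door A = 0.55 × 10400 + 0.1 × 10200 + 0.35 × 5000 = 5720 + 1020 + 1750 = 8490
Door B = 0.08 × 14900 + 0.8 × 10700 + 0.12 × 4500 = 1192 + 8560 + 540 = 10292
Door C = 0.04 × 17100 + 0.11 × 6300 + 0.43 × 8200 + 0.42 × 1900 = 684 + 693 + 3526 + 798 = 5701

Door B ($10,292)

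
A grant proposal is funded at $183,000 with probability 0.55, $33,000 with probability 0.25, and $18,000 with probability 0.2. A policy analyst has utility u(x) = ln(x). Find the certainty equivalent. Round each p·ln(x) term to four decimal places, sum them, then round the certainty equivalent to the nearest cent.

$74,996.75

E[u] = 0.55·ln(183000) + 0.25·ln(33000) + 0.2·ln(18000) = 6.6645 + 2.6011 + 1.9596 = 11.2252
CE = e^11.2252 ≈ 74996.75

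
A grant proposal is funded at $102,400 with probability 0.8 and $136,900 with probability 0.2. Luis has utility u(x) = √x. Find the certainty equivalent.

E[u] = 0.8·√102400 + 0.2·√136900 = 0.8·320 + 0.2·370 = 330
CE = (330)² = 108900

$108,900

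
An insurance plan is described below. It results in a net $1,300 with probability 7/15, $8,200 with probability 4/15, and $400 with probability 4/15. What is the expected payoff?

EV = 7/15 × 1300 + 4/15 × 8200 + 4/15 × 400 = 606.6667 + 2186.6667 + 106.6667 = 2900

$2,900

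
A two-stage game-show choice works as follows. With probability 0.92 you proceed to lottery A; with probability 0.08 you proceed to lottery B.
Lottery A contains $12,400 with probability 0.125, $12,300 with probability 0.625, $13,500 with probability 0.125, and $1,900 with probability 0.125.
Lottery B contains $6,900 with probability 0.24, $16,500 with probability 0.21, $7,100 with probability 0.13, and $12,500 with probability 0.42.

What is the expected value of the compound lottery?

$11,173.02

EV(A) = 0.125 × 12400 + 0.625 × 12300 + 0.125 × 13500 + 0.125 × 1900 = 1550 + 7687.5 + 1687.5 + 237.5 = 11162.5
EV(B) = 0.24 × 6900 + 0.21 × 16500 + 0.13 × 7100 + 0.42 × 12500 = 1656 + 3465 + 923 + 5250 = 11294
Overall = 0.92 × 11162.5 + 0.08 × 11294 = 10269.5 + 903.52 = 11173.02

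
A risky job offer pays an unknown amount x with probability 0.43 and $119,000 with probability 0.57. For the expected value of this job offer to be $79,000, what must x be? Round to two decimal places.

0.43·x + 0.57·119000 = 79000
0.43·x = 79000 − 67830 = 11170
x = 11170 / 0.43 = 25976.7442

x = $25,976.74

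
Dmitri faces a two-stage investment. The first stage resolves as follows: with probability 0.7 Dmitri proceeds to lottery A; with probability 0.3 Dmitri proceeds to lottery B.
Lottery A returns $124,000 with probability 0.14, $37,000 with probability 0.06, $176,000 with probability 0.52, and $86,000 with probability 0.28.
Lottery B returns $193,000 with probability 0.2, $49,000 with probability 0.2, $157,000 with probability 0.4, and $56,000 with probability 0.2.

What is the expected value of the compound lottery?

$131,346

EV(A) = 0.14 × 124000 + 0.06 × 37000 + 0.52 × 176000 + 0.28 × 86000 = 17360 + 2220 + 91520 + 24080 = 135180
EV(B) = 0.2 × 193000 + 0.2 × 49000 + 0.4 × 157000 + 0.2 × 56000 = 38600 + 9800 + 62800 + 11200 = 122400
Overall = 0.7 × 135180 + 0.3 × 122400 = 94626 + 36720 = 131346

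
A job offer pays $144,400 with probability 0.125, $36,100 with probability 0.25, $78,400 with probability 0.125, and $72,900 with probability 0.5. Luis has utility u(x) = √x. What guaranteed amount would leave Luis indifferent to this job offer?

E[u] = 0.125·√144400 + 0.25·√36100 + 0.125·√78400 + 0.5·√72900 = 0.125·380 + 0.25·190 + 0.125·280 + 0.5·270 = 265
CE = (265)² = 70225

$70,225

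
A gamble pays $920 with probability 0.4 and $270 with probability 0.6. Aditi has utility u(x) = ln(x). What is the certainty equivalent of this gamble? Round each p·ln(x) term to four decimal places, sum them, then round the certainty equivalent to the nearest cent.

E[u] = 0.4·ln(920) + 0.6·ln(270) = 2.7297 + 3.3591 = 6.0888
CE = e^6.0888 ≈ 440.89

$440.89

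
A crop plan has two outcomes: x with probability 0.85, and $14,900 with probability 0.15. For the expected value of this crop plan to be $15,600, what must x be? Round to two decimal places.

0.85·x + 0.15·14900 = 15600
0.85·x = 15600 − 2235 = 13365
x = 13365 / 0.85 = 15723.5294

x = $15,723.53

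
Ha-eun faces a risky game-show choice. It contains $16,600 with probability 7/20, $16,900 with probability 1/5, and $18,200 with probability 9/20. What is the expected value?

EV = 7/20 × 16600 + 1/5 × 16900 + 9/20 × 18200 = 5810 + 3380 + 8190 = 17380

$17,380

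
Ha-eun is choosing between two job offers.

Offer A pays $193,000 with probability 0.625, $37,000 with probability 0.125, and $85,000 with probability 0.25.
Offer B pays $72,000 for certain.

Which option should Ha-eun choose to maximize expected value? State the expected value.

Offer A = 0.625 × 193000 + 0.125 × 37000 + 0.25 × 85000 = 120625 + 4625 + 21250 = 146500
Offer B: 72000 (certain)

Offer A ($146,500)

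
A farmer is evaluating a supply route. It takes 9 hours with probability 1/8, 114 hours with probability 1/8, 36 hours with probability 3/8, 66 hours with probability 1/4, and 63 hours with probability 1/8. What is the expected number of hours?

EV = 1/8 × 9 + 1/8 × 114 + 3/8 × 36 + 1/4 × 66 + 1/8 × 63 = 1.125 + 14.25 + 13.5 + 16.5 + 7.875 = 53.25

53.25 hours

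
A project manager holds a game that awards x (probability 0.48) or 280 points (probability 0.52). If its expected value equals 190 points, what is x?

x = 92.5 points

0.48·x + 0.52·280 = 190
0.48·x = 190 − 145.6 = 44.4
x = 44.4 / 0.48 = 92.5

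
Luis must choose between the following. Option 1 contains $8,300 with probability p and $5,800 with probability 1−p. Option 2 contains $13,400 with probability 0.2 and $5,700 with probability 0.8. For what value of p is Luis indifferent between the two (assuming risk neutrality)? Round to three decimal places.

p = 0.576

EV(Option 2) = 0.2 × 13400 + 0.8 × 5700 = 2680 + 4560 = 7240
p·8300 + (1−p)·5800 = 7240
2500p + 5800 = 7240
p = (7240 − 5800) / 2500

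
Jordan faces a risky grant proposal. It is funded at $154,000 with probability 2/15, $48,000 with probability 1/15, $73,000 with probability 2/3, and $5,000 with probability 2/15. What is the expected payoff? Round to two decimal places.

EV = 2/15 × 154000 + 1/15 × 48000 + 2/3 × 73000 + 2/15 × 5000 = 20533.3333 + 3200 + 48666.6667 + 666.6667 = 73066.6667

$73,066.67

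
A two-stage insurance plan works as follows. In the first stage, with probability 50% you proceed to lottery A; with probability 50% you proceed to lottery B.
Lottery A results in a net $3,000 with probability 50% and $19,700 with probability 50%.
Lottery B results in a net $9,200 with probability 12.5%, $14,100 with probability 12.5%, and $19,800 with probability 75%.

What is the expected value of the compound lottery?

$14,556.25

EV(A) = 0.5 × 3000 + 0.5 × 19700 = 1500 + 9850 = 11350
EV(B) = 0.125 × 9200 + 0.125 × 14100 + 0.75 × 19800 = 1150 + 1762.5 + 14850 = 17762.5
Overall = 0.5 × 11350 + 0.5 × 17762.5 = 5675 + 8881.25 = 14556.25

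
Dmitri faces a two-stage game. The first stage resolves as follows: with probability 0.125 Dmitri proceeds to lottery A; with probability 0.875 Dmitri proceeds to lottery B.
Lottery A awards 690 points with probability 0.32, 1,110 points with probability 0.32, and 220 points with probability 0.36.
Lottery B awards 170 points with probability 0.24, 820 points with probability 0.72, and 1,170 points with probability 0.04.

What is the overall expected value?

EV(A) = 0.32 × 690 + 0.32 × 1110 + 0.36 × 220 = 220.8 + 355.2 + 79.2 = 655.2
EV(B) = 0.24 × 170 + 0.72 × 820 + 0.04 × 1170 = 40.8 + 590.4 + 46.8 = 678
Overall = 0.125 × 655.2 + 0.875 × 678 = 81.9 + 593.25 = 675.15

675.15 points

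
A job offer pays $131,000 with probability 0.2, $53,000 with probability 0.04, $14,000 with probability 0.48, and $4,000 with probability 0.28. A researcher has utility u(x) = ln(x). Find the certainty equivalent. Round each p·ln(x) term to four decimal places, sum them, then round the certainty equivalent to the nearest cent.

$16,260.60

E[u] = 0.2·ln(131000) + 0.04·ln(53000) + 0.48·ln(14000) + 0.28·ln(4000) = 2.3566 + 0.4351 + 4.5825 + 2.3223 = 9.6965
CE = e^9.6965 ≈ 16260.60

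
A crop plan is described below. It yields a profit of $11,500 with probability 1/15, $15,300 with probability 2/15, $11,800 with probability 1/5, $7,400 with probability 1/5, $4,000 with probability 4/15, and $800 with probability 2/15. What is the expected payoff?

EV = 1/15 × 11500 + 2/15 × 15300 + 1/5 × 11800 + 1/5 × 7400 + 4/15 × 4000 + 2/15 × 800 = 766.6667 + 2040 + 2360 + 1480 + 1066.6667 + 106.6667 = 7820

$7,820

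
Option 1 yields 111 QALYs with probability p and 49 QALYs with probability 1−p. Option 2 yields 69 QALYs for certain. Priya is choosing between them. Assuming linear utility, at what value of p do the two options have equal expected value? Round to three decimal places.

p·111 + (1−p)·49 = 69
62p + 49 = 69
p = (69 − 49) / 62

p = 0.323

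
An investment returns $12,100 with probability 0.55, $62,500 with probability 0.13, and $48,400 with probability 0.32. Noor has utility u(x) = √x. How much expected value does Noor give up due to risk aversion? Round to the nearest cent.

$3,568.44

E[u] = 0.55·√12100 + 0.13·√62500 + 0.32·√48400 = 0.55·110 + 0.13·250 + 0.32·220 = 163.4
CE = (163.4)² = 26699.56
Risk premium = EV − CE = 30268 − 26699.56 = 3568.44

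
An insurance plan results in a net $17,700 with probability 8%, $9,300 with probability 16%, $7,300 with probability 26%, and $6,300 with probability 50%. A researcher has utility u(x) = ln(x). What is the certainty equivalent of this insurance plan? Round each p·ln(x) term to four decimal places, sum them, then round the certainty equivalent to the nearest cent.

E[u] = 0.08·ln(17700) + 0.16·ln(9300) + 0.26·ln(7300) + 0.5·ln(6300) = 0.7825 + 1.4620 + 2.3129 + 4.3742 = 8.9316
CE = e^8.9316 ≈ 7567.36

$7,567.36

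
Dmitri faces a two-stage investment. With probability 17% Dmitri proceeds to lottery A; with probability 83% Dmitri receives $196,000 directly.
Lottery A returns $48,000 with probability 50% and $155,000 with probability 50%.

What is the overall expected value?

EV(A) = 0.5 × 48000 + 0.5 × 155000 = 24000 + 77500 = 101500
Branch B: 196000 (certain)
Overall = 0.17 × 101500 + 0.83 × 196000 = 17255 + 162680 = 179935

$179,935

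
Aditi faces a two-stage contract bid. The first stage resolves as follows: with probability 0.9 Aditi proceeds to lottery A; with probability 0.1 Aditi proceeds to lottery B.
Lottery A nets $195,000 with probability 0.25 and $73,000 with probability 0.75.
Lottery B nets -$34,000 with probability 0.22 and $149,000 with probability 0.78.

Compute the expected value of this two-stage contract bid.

$104,024

EV(A) = 0.25 × 195000 + 0.75 × 73000 = 48750 + 54750 = 103500
EV(B) = 0.22 × (-34000) + 0.78 × 149000 = -7480 + 116220 = 108740
Overall = 0.9 × 103500 + 0.1 × 108740 = 93150 + 10874 = 104024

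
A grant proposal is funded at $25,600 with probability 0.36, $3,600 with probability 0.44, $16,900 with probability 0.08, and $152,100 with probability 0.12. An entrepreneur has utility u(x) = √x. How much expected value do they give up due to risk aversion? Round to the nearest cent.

$10,466.56

E[u] = 0.36·√25600 + 0.44·√3600 + 0.08·√16900 + 0.12·√152100 = 0.36·160 + 0.44·60 + 0.08·130 + 0.12·390 = 141.2
CE = (141.2)² = 19937.44
Risk premium = EV − CE = 30404 − 19937.44 = 10466.56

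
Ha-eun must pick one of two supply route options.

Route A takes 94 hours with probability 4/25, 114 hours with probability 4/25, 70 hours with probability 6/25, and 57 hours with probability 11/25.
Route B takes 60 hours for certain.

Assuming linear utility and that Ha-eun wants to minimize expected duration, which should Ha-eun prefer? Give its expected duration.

Route B (60 hours)

Route A = 4/25 × 94 + 4/25 × 114 + 6/25 × 70 + 11/25 × 57 = 15.04 + 18.24 + 16.8 + 25.08 = 75.16
Route B: 60 (certain)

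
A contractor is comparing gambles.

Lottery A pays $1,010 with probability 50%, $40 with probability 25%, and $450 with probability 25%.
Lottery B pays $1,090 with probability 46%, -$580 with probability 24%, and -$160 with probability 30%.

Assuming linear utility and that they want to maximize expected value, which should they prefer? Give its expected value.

Lottery A ($627.50)

Lottery A = 0.5 × 1010 + 0.25 × 40 + 0.25 × 450 = 505 + 10 + 112.5 = 627.5
Lottery B = 0.46 × 1090 + 0.24 × (-580) + 0.3 × (-160) = 501.4 − 139.2 − 48 = 314.2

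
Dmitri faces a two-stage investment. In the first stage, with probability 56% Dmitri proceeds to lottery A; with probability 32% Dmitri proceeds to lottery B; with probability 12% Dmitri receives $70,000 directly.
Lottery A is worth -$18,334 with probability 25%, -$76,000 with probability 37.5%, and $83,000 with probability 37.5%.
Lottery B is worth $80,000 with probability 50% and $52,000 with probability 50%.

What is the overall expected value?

$28,423.24

EV(A) = 0.25 × (-18334) + 0.375 × (-76000) + 0.375 × 83000 = -4583.5 − 28500 + 31125 = -1958.5
EV(B) = 0.5 × 80000 + 0.5 × 52000 = 40000 + 26000 = 66000
Branch C: 70000 (certain)
Overall = 0.56 × (-1958.5) + 0.32 × 66000 + 0.12 × 70000 = -1096.76 + 21120 + 8400 = 28423.24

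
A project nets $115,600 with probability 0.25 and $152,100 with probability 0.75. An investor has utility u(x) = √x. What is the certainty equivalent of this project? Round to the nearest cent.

E[u] = 0.25·√115600 + 0.75·√152100 = 0.25·340 + 0.75·390 = 377.5
CE = (377.5)² = 142506.25

$142,506.25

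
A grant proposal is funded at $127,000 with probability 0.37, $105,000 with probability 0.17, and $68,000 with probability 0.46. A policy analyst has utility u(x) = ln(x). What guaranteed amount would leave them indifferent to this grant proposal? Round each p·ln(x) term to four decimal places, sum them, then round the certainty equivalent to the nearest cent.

E[u] = 0.37·ln(127000) + 0.17·ln(105000) + 0.46·ln(68000) = 4.3482 + 1.9655 + 5.1185 = 11.4322
CE = e^11.4322 ≈ 92244.69

$92,244.69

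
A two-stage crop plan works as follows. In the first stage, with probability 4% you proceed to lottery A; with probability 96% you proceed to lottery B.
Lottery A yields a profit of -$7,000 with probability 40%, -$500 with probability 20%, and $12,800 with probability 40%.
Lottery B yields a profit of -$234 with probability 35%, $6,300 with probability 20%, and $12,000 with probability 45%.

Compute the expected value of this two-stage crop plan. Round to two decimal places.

EV(A) = 0.4 × (-7000) + 0.2 × (-500) + 0.4 × 12800 = -2800 − 100 + 5120 = 2220
EV(B) = 0.35 × (-234) + 0.2 × 6300 + 0.45 × 12000 = -81.9 + 1260 + 5400 = 6578.1
Overall = 0.04 × 2220 + 0.96 × 6578.1 = 88.8 + 6314.976 = 6403.776

$6,403.78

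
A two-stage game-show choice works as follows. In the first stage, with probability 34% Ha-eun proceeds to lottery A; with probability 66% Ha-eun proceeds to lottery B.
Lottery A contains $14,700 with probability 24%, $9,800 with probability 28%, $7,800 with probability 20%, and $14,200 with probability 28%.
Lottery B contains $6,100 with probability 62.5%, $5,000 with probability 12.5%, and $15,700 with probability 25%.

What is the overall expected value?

EV(A) = 0.24 × 14700 + 0.28 × 9800 + 0.2 × 7800 + 0.28 × 14200 = 3528 + 2744 + 1560 + 3976 = 11808
EV(B) = 0.625 × 6100 + 0.125 × 5000 + 0.25 × 15700 = 3812.5 + 625 + 3925 = 8362.5
Overall = 0.34 × 11808 + 0.66 × 8362.5 = 4014.72 + 5519.25 = 9533.97

$9,533.97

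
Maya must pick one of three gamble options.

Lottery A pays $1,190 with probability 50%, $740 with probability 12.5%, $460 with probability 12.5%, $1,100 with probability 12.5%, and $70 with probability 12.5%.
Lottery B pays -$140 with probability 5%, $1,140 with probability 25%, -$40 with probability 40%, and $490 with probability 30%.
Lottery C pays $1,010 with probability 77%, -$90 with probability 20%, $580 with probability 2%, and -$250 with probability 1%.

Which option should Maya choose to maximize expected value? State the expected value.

Lottery A ($891.25)

Lottery A = 0.5 × 1190 + 0.125 × 740 + 0.125 × 460 + 0.125 × 1100 + 0.125 × 70 = 595 + 92.5 + 57.5 + 137.5 + 8.75 = 891.25
Lottery B = 0.05 × (-140) + 0.25 × 1140 + 0.4 × (-40) + 0.3 × 490 = -7 + 285 − 16 + 147 = 409
Lottery C = 0.77 × 1010 + 0.2 × (-90) + 0.02 × 580 + 0.01 × (-250) = 777.7 − 18 + 11.6 − 2.5 = 768.8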